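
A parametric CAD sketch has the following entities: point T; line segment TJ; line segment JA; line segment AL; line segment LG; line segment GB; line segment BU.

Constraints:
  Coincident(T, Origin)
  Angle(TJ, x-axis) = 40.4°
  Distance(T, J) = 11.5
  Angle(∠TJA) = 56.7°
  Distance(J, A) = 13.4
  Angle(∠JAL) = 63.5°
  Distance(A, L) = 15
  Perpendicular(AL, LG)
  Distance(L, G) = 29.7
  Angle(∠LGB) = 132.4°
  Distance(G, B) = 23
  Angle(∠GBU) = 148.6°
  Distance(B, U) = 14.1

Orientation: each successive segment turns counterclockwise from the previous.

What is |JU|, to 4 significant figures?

42.01

T is at the origin; TJ runs at 40.4° with length 11.5, so J = (8.758, 7.453). ∠TJA = 56.7° gives JA at 163.7° from the x-axis; with |JA| = 13.4, A = (-4.104, 11.21). ∠JAL = 63.5° gives AL at -79.80° from the x-axis; with |AL| = 15.0, L = (-1.447, -3.549). AL is perpendicular to LG, so LG runs at 10.20°; with |LG| = 29.7, G = (27.78, 1.711). ∠LGB = 132.4° gives GB at 57.80° from the x-axis; with |GB| = 23.0, B = (40.04, 21.17). ∠GBU = 148.6° gives BU at 89.20° from the x-axis; with |BU| = 14.1, U = (40.24, 35.27). Then |JU| = |U − J| = 42.01.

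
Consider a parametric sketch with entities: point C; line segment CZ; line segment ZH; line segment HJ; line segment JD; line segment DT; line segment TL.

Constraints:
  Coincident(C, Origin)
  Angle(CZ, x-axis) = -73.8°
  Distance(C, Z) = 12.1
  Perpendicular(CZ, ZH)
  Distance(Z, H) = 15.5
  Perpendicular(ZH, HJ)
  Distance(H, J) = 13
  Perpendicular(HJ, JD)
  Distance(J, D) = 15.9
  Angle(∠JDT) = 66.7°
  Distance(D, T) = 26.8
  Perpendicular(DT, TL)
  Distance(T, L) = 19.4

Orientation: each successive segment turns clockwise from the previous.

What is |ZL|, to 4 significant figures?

28.29

C is at the origin; CZ runs at -73.8° with length 12.1, so Z = (3.376, -11.62). CZ is perpendicular to ZH, so ZH runs at -163.8°; with |ZH| = 15.5, H = (-11.51, -15.94). ZH is perpendicular to HJ, so HJ runs at 106.2°; with |HJ| = 13.0, J = (-15.14, -3.460). HJ is perpendicular to JD, so JD runs at 16.20°; with |JD| = 15.9, D = (0.1330, 0.9759). ∠JDT = 66.7° gives DT at -97.10° from the x-axis; with |DT| = 26.8, T = (-3.179, -25.62). The perpendicularity gives TL at right angles to DT, so TL runs at 172.9°; with |TL| = 19.4, L = (-22.43, -23.22). Then |ZL| = |L − Z| = 28.29.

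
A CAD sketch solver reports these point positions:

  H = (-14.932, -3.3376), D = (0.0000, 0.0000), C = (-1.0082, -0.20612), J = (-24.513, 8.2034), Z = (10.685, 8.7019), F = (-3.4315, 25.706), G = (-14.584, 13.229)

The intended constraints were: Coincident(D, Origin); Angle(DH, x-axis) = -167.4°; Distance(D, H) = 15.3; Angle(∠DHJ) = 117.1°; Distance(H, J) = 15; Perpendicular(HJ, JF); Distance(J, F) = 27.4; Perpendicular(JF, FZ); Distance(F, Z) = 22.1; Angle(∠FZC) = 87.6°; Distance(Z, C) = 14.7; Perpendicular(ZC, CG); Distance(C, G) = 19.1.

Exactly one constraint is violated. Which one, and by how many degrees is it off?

Perpendicular(ZC, CG) — off by 8.00°.

D = (0.00, 0.00) ✓; DH at -167.4° ✓; |DH| = 15.30 ✓; ∠DHJ = 117.1° ✓; |HJ| = 15.00 ✓; ∠(HJ, JF) = 90.00° ✓; |JF| = 27.40 ✓; ∠(JF, FZ) = 90.00° ✓; |FZ| = 22.10 ✓; ∠FZC = 87.60° ✓; |ZC| = 14.70 ✓; ∠(ZC, CG) = 82.00° ✗; |CG| = 19.10 ✓.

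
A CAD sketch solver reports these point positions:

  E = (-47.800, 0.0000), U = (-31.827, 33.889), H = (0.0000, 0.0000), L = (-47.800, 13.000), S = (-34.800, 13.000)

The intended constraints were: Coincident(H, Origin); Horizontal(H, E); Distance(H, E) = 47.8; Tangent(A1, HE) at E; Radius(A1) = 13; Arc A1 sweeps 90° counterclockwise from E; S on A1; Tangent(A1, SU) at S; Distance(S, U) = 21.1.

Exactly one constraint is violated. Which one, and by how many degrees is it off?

Tangent(A1, SU) at S — off by 8.10°.

H = (0.00, 0.00) ✓; H.y = 0.00, E.y = 0.00 ✓; |HE| = 47.80 ✓; ∠(LE, EH) = 90.00° ✓; |LE| = 13.00 ✓; bearing(L→S) − bearing(L→E) = 90.00° ✓; |LS| = 13.00 ✓; ∠(LS, SU) = 98.10° ✗; |SU| = 21.10 ✓.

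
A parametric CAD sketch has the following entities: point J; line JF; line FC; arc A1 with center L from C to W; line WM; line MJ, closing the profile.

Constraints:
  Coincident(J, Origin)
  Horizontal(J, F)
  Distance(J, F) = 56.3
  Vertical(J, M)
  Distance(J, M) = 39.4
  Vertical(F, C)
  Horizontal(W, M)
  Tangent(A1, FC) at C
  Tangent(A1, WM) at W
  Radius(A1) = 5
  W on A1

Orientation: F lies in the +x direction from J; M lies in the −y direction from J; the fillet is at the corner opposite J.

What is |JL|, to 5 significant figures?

61.766

J is at the origin; JF is horizontal with |JF| = 56.3 and F on the +x side, so F = (56.300, 0.0000). J and M share the same x with |JM| = 39.4 and M on the −y side, so M = (0.0000, -39.400). The virtual corner opposite J is at (56.300, -39.400). Tangency of A1 to FC means the radius LC is perpendicular to FC and since A1 is tangent to WM there, LW ⟂ WM, with radius 5.0, so the center L sits 5.0 in from both sides at L = (51.300, -34.400). Then |JL| = |L − J| = 61.766.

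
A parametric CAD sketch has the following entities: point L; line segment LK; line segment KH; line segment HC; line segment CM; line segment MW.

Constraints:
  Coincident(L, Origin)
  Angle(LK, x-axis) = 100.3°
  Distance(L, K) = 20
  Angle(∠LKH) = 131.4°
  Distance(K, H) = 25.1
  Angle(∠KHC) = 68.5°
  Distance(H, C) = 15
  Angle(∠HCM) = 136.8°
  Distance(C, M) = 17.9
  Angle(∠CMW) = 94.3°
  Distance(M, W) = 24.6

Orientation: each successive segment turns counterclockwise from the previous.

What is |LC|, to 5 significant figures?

32.845

∠LKH = 131.4° gives KH at 148.90° from the x-axis; with |KH| = 25.1, H = (-25.068, 32.643). ∠KHC = 68.5° gives HC at -99.600° from the x-axis; with |HC| = 15.0, C = (-27.570, 17.853). Then |LC| = |C − L| = 32.845.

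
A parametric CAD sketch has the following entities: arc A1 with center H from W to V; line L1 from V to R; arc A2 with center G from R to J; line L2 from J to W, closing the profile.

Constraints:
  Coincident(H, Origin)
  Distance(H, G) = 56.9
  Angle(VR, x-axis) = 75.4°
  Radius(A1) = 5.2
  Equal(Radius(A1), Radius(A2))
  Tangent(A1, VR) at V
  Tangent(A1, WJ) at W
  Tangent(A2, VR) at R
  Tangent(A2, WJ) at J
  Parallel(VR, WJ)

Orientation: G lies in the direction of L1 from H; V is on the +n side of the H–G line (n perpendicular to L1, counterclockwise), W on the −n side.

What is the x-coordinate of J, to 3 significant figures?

19.4

Tangency of A1 to both parallel lines with radius 5.2 puts V and W at H ± 5.2·n: V = (-5.03, 1.31), W = (5.03, -1.31). Equal radii place R and J the same way about G: R = G + 5.2·n = (9.31, 56.4), J = G − 5.2·n = (19.4, 53.8). So J.x = 19.4.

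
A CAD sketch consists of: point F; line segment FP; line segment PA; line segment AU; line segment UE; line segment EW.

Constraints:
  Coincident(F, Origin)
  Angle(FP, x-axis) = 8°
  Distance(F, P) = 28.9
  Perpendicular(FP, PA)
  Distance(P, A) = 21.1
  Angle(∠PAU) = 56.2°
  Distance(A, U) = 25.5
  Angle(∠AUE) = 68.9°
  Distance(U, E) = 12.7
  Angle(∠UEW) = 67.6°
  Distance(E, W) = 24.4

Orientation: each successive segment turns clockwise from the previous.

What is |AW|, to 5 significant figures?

5.9078

F is at the origin; FP runs at 8.0° with length 28.9, so P = (28.619, 4.0221). FP is perpendicular to PA, so PA runs at -82.000°; with |PA| = 21.1, A = (31.555, -16.873). ∠PAU = 56.2° gives AU at 154.20° from the x-axis; with |AU| = 25.5, U = (8.5972, -5.7742). ∠AUE = 68.9° gives UE at 43.100° from the x-axis; with |UE| = 12.7, E = (17.870, 2.9034). ∠UEW = 67.6° gives EW at -69.300° from the x-axis; with |EW| = 24.4, W = (26.495, -19.921). Then |AW| = |W − A| = 5.9078.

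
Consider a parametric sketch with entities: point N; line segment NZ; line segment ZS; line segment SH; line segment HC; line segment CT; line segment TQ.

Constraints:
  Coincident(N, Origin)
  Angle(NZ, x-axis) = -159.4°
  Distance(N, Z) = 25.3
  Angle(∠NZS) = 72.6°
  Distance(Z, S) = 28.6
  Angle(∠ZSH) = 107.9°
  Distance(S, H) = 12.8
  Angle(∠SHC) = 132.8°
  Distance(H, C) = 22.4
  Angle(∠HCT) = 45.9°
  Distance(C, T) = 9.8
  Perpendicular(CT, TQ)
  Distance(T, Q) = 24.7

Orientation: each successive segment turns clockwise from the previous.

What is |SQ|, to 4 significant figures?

20.61

N is at the origin; NZ runs at -159.4° with length 25.3, so Z = (-23.68, -8.902). ∠NZS = 72.6° gives ZS at 93.20° from the x-axis; with |ZS| = 28.6, S = (-25.28, 19.65). ∠ZSH = 107.9° gives SH at 21.10° from the x-axis; with |SH| = 12.8, H = (-13.34, 24.26). ∠SHC = 132.8° gives HC at -26.10° from the x-axis; with |HC| = 22.4, C = (6.779, 14.41). ∠HCT = 45.9° gives CT at -160.2° from the x-axis; with |CT| = 9.8, T = (-2.442, 11.09). The perpendicularity gives TQ at right angles to CT, so TQ runs at 109.8°; with |TQ| = 24.7, Q = (-10.81, 34.33). Then |SQ| = |Q − S| = 20.61.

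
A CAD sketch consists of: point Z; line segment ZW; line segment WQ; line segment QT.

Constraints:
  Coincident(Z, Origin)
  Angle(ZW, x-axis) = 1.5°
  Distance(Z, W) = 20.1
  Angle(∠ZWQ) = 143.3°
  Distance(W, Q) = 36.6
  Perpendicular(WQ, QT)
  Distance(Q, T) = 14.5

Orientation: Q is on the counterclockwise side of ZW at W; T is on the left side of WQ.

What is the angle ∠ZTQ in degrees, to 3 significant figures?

87.3°

∠ZWQ = 143.3°, so WQ runs at 1.5° + (180° − 143.3°) = 38.2° from the x-axis; with |WQ| = 36.6, Q = W + 36.6·(cos 38.2°, sin 38.2°) = (48.9, 23.2). WQ ⟂ QT; with |QT| = 14.5 on the left of WQ, T = Q + 14.5·(-0.618, 0.786) = (39.9, 34.6). Then cos ∠ZTQ = TZ·TQ / (|TZ||TQ|), giving 87.3°.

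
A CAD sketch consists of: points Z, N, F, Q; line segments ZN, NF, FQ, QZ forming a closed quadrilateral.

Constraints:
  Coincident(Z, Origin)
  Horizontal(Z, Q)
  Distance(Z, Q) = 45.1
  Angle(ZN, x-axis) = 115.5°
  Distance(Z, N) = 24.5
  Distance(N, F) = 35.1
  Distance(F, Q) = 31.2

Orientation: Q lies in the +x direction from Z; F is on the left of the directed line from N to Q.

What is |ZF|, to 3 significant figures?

33.9

Z is at the origin; ZQ is horizontal with |ZQ| = 45.1 and Q in +x, so Q = (45.1, 0). ZN runs at 115.5° with |ZN| = 24.5, so N = (-10.5, 22.1). F is determined by |NF| = 35.1 and |FQ| = 31.2 together: it lies at the intersection of circle(N, 35.1) and circle(Q, 31.2). With |NQ| = 59.9, the foot of the radical line on NQ is 32.1 from N and the perpendicular offset is √(35.1² − 32.1²) = 14.2. Taking the left-of-NQ solution: F = (24.5, 23.5).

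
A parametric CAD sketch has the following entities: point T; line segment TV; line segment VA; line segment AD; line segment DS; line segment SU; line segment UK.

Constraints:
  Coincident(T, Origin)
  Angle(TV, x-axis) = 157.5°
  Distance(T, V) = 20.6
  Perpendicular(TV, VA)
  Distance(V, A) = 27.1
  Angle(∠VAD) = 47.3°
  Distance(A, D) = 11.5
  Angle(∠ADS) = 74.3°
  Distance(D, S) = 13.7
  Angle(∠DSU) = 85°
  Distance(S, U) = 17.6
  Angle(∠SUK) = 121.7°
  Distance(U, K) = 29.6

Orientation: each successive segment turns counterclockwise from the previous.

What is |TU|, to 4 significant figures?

42.20

T is at the origin; TV runs at 157.5° with length 20.6, so V = (-19.03, 7.883). The perpendicularity gives VA at right angles to TV, so VA runs at -112.5°; with |VA| = 27.1, A = (-29.40, -17.15). ∠VAD = 47.3° gives AD at 20.20° from the x-axis; with |AD| = 11.5, D = (-18.61, -13.18). ∠ADS = 74.3° gives DS at 125.9° from the x-axis; with |DS| = 13.7, S = (-26.64, -2.085). ∠DSU = 85.0° gives SU at -139.1° from the x-axis; with |SU| = 17.6, U = (-39.95, -13.61). Then |TU| = |U − T| = 42.20.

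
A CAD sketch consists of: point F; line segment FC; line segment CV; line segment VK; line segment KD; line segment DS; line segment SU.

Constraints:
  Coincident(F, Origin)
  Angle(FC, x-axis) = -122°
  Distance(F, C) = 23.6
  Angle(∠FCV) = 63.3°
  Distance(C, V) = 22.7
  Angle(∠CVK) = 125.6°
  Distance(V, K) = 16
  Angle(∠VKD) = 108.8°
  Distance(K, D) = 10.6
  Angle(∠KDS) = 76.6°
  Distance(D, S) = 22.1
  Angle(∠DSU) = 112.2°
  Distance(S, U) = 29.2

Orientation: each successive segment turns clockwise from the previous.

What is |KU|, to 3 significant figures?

34.9

F is at the origin; FC runs at -122.0° with length 23.6, so C = (-12.5, -20.0). ∠FCV = 63.3° gives CV at 121° from the x-axis; with |CV| = 22.7, V = (-24.3, -0.618). ∠CVK = 125.6° gives VK at 66.9° from the x-axis; with |VK| = 16.0, K = (-18.0, 14.1). ∠VKD = 108.8° gives KD at -4.30° from the x-axis; with |KD| = 10.6, D = (-7.45, 13.3). ∠KDS = 76.6° gives DS at -108° from the x-axis; with |DS| = 22.1, S = (-14.2, -7.75). ∠DSU = 112.2° gives SU at -176° from the x-axis; with |SU| = 29.2, U = (-43.3, -10.0). Then |KU| = |U − K| = 34.9.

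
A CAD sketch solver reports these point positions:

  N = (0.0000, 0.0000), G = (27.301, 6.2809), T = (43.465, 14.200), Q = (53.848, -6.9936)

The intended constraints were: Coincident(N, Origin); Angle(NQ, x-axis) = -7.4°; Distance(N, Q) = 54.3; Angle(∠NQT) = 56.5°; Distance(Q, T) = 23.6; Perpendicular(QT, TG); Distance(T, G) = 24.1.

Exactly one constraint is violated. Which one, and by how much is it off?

Distance(T, G) = 24.1 — off by 6.10.

N = (0.00, 0.00) ✓; NQ at -7.400° ✓; |NQ| = 54.30 ✓; ∠NQT = 56.50° ✓; |QT| = 23.60 ✓; ∠(QT, TG) = 90.00° ✓; |TG| = 18.00 ✗.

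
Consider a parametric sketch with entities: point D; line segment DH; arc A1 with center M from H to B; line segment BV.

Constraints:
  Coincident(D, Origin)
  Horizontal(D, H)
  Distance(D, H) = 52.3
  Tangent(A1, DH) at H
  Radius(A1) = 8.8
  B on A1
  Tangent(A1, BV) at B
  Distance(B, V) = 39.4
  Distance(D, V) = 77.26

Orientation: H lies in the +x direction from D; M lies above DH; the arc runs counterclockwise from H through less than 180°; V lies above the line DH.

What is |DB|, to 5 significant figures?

61.756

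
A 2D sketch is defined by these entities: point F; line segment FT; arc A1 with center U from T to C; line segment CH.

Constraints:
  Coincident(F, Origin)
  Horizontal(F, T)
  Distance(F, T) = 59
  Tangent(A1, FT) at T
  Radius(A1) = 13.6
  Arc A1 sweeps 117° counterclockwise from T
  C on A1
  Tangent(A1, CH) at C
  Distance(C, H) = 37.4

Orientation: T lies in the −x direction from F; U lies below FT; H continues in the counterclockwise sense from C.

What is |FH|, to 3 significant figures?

75.8

F is at the origin; FT is horizontal with |FT| = 59.0 and T on the −x side, so T = (-59.0, 0.00). A1 meets FT tangentially, so UT is at right angles to FT, so U = T + (0, -13.6) = (-59.0, -13.6). On A1, T sits at bearing 90° from U; a 117° counterclockwise sweep puts C at bearing 207°, so C = U + 13.6·(cos 207°, sin 207°) = (-71.1, -19.8). The tangent condition forces UC to be normal to CH, so CH runs along (−sin 207°, cos 207°); with |CH| = 37.4, H = (-54.1, -53.1). Then |FH| = |H − F| = 75.8.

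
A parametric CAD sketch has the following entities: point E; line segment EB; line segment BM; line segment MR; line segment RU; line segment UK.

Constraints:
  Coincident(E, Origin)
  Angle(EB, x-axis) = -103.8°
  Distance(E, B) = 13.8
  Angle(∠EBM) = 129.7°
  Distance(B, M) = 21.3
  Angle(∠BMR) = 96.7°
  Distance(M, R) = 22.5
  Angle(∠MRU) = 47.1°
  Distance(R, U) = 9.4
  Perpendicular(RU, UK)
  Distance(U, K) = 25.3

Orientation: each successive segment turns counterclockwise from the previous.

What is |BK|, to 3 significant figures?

31.5

E is at the origin; EB runs at -103.8° with length 13.8, so B = (-3.29, -13.4). ∠EBM = 129.7° gives BM at -53.5° from the x-axis; with |BM| = 21.3, M = (9.38, -30.5). ∠BMR = 96.7° gives MR at 29.8° from the x-axis; with |MR| = 22.5, R = (28.9, -19.3). ∠MRU = 47.1° gives RU at 163° from the x-axis; with |RU| = 9.4, U = (19.9, -16.5). The perpendicularity gives UK at right angles to RU, so UK runs at -107°; with |UK| = 25.3, K = (12.4, -40.7). Then |BK| = |K − B| = 31.5.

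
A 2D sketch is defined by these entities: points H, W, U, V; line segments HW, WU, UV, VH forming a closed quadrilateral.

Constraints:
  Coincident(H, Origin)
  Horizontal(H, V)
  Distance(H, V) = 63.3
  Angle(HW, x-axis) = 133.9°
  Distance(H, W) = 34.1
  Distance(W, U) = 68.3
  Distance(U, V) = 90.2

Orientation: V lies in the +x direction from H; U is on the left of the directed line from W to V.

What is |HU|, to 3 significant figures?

80.5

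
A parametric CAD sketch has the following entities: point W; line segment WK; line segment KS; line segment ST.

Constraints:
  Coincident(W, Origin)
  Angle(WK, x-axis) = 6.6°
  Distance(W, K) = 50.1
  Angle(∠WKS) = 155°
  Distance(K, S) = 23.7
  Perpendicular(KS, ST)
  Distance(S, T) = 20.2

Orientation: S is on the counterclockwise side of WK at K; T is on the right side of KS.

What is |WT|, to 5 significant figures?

80.544

∠WKS = 155.0°, so KS runs at 6.6° + (180° − 155.0°) = 31.600° from the x-axis; with |KS| = 23.7, S = K + 23.7·(cos 31.600°, sin 31.600°) = (69.954, 18.177). The perpendicularity gives ST at right angles to KS; with |ST| = 20.2 on the right of KS, T = S + 20.2·(0.52399, -0.85173) = (80.538, 0.97193). Then |WT| = |T − W| = 80.544.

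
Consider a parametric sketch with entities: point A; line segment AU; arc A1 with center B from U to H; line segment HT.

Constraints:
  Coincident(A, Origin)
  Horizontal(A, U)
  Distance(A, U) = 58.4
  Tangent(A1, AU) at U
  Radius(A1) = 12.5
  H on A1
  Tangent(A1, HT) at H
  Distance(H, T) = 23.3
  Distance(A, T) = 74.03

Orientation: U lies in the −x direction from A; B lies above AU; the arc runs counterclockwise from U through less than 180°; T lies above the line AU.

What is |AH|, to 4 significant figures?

52.73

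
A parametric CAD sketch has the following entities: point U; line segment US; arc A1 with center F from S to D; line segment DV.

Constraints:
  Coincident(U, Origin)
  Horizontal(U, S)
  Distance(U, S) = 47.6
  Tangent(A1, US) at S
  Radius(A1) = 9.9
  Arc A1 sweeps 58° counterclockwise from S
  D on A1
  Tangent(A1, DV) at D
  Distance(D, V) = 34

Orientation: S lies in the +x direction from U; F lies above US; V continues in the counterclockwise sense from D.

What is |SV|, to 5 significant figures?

42.650

U is at the origin; US is horizontal with |US| = 47.6 and S on the +x side, so S = (47.600, 0.0000). Tangency of A1 to US means the radius FS is perpendicular to US, so F = S + (0, 9.9) = (47.600, 9.9000). On A1, S sits at bearing -90° from F; a 58° counterclockwise sweep puts D at bearing -32°, so D = F + 9.9·(cos -32°, sin -32°) = (55.996, 4.6538). A1 meets DV tangentially, so FD is at right angles to DV, so DV runs along (−sin -32°, cos -32°); with |DV| = 34.0, V = (74.013, 33.487). Then |SV| = |V − S| = 42.650.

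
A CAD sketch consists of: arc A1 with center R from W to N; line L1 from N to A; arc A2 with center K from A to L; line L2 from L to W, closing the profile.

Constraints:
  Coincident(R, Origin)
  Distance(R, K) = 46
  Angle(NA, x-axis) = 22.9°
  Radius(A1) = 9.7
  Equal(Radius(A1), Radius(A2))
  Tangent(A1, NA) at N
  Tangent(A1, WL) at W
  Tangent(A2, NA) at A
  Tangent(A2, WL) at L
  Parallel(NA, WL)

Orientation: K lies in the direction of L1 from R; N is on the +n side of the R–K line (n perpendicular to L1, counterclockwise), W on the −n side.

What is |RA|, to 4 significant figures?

47.01

Tangency of A1 to both parallel lines with radius 9.7 puts N and W at R ± 9.7·n: N = (-3.775, 8.935), W = (3.775, -8.935). Equal radii place A and L the same way about K: A = K + 9.7·n = (38.60, 26.84), L = K − 9.7·n = (46.15, 8.964). Then |RA| = |A − R| = 47.01.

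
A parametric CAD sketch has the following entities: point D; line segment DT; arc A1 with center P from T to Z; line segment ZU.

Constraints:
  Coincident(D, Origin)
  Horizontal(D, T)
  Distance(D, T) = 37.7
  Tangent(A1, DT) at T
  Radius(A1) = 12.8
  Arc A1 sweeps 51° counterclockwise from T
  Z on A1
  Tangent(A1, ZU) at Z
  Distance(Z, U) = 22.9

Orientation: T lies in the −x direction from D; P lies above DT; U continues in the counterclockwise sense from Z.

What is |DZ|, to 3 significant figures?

28.2

D is at the origin; DT is horizontal with |DT| = 37.7 and T on the −x side, so T = (-37.7, 0.00). Tangency of A1 to DT means the radius PT is perpendicular to DT, so P = T + (0, 12.8) = (-37.7, 12.8). On A1, T sits at bearing -90° from P; a 51° counterclockwise sweep puts Z at bearing -39°, so Z = P + 12.8·(cos -39°, sin -39°) = (-27.8, 4.74). Then |DZ| = |Z − D| = 28.2.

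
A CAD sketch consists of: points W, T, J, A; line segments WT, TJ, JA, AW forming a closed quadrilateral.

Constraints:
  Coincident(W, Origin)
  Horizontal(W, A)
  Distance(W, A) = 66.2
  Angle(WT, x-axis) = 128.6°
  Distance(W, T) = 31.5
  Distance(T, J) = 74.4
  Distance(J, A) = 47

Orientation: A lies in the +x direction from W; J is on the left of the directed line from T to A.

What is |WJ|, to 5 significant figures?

68.601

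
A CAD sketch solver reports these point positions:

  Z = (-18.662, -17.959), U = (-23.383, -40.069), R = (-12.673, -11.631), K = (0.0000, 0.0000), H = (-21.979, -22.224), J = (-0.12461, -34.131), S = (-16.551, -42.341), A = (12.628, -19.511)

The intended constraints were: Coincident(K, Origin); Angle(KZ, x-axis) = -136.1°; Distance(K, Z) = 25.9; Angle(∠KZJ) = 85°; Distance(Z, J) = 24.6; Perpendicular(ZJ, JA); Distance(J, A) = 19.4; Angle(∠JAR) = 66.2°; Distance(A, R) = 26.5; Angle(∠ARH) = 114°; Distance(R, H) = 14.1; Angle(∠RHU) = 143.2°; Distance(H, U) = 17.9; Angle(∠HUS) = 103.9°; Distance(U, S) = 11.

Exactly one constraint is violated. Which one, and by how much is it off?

Distance(U, S) = 11 — off by 3.80.

K = (0.00, 0.00) ✓; KZ at -136.1° ✓; |KZ| = 25.90 ✓; ∠KZJ = 85.00° ✓; |ZJ| = 24.60 ✓; ∠(ZJ, JA) = 90.00° ✓; |JA| = 19.40 ✓; ∠JAR = 66.20° ✓; |AR| = 26.50 ✓; ∠ARH = 114.0° ✓; |RH| = 14.10 ✓; ∠RHU = 143.2° ✓; |HU| = 17.90 ✓; ∠HUS = 103.9° ✓; |US| = 7.200 ✗.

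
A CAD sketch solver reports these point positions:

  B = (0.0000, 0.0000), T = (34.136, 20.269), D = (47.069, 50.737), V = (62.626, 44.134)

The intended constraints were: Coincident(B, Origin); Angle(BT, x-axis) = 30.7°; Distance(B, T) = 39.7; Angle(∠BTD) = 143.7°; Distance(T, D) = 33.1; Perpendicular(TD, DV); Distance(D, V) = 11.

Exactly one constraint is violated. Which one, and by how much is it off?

Distance(D, V) = 11 — off by 5.90.

B = (0.00, 0.00) ✓; BT at 30.70° ✓; |BT| = 39.70 ✓; ∠BTD = 143.7° ✓; |TD| = 33.10 ✓; ∠(TD, DV) = 90.00° ✓; |DV| = 16.90 ✗.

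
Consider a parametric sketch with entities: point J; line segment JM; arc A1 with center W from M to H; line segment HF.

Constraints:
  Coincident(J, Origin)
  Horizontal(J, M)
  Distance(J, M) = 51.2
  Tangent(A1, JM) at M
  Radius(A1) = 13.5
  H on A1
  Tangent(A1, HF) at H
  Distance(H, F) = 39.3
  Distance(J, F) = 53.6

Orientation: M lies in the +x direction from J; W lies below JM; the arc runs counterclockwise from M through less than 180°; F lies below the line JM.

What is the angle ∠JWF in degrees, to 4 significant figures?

67.87°

J is at the origin; JM is horizontal with |JM| = 51.2 and M on the +x side, so M = (51.20, 0.000). Since A1 is tangent to JM there, WM ⟂ JM, so W = M + (0, -13.5) = (51.20, -13.50). Since WH ⟂ HF (tangency), |WF| = √(13.5² + 39.3²) = 41.55 regardless of where H sits on A1. So F lies on both circle(J, 53.6) and circle(W, 41.55); the below-JM intersection is F = (26.25, -46.73). H is the foot of the tangent from F: H = (38.36, -9.342).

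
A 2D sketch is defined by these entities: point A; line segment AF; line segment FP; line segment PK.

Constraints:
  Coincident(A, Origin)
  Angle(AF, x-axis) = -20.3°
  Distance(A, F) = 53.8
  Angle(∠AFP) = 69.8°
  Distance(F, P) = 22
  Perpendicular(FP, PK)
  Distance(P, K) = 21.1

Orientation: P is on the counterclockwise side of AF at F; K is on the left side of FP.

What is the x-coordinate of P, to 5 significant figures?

50.497

A is at the origin; AF runs at -20.3° with length 53.8, so F = 53.8·(cos -20.3°, sin -20.3°) = (50.458, -18.665). ∠AFP = 69.8°, so FP runs at -20.3° + (180° − 69.8°) = 89.900° from the x-axis; with |FP| = 22.0, P = F + 22.0·(cos 89.900°, sin 89.900°) = (50.497, 3.3348). So P.x = 50.497.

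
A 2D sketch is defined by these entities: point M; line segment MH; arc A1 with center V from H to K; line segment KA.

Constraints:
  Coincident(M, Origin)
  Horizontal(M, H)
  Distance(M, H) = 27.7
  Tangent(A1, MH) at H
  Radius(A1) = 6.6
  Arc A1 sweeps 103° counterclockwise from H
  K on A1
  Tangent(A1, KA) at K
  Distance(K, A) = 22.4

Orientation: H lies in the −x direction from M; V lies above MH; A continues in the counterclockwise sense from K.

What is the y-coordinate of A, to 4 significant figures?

29.91

M is at the origin; M and H share the same y with |MH| = 27.7 and H on the −x side, so H = (-27.70, 0.000). Since A1 is tangent to MH there, VH ⟂ MH, so V = H + (0, 6.6) = (-27.70, 6.600). On A1, H sits at bearing -90° from V; a 103° counterclockwise sweep puts K at bearing 13°, so K = V + 6.6·(cos 13°, sin 13°) = (-21.27, 8.085). A1 meets KA tangentially, so VK is at right angles to KA, so KA runs along (−sin 13°, cos 13°); with |KA| = 22.4, A = (-26.31, 29.91). So A.y = 29.91.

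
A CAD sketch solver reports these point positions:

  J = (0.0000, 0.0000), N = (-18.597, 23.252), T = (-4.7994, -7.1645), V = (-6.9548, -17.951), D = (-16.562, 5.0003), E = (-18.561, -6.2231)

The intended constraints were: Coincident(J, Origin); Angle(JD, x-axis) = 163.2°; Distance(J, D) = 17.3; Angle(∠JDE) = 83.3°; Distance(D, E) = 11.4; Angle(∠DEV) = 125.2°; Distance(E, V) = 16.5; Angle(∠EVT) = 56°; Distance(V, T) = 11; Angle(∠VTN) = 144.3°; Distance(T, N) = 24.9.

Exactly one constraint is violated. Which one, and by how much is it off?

Distance(T, N) = 24.9 — off by 8.50.

J = (0.00, 0.00) ✓; JD at 163.2° ✓; |JD| = 17.30 ✓; ∠JDE = 83.30° ✓; |DE| = 11.40 ✓; ∠DEV = 125.2° ✓; |EV| = 16.50 ✓; ∠EVT = 56.00° ✓; |VT| = 11.00 ✓; ∠VTN = 144.3° ✓; |TN| = 33.40 ✗.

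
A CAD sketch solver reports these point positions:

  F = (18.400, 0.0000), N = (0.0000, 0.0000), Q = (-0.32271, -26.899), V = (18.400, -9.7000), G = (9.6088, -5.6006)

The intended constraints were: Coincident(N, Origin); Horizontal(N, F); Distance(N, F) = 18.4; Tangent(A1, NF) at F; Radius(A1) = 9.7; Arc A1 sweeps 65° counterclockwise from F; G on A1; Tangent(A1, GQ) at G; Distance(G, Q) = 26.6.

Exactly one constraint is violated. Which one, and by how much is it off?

Distance(G, Q) = 26.6 — off by 3.10.

N = (0.00, 0.00) ✓; N.y = 0.00, F.y = 0.00 ✓; |NF| = 18.40 ✓; ∠(VF, FN) = 90.00° ✓; |VF| = 9.700 ✓; bearing(V→G) − bearing(V→F) = 65.00° ✓; |VG| = 9.700 ✓; ∠(VG, GQ) = 90.00° ✓; |GQ| = 23.50 ✗.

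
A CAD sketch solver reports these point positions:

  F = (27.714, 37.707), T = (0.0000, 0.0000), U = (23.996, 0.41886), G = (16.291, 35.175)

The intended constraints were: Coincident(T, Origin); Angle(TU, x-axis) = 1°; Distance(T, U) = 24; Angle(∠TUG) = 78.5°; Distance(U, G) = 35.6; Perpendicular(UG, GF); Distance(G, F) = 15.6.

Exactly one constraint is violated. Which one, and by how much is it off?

Distance(G, F) = 15.6 — off by 3.90.

T = (0.00, 0.00) ✓; TU at 1.000° ✓; |TU| = 24.00 ✓; ∠TUG = 78.50° ✓; |UG| = 35.60 ✓; ∠(UG, GF) = 90.00° ✓; |GF| = 11.70 ✗.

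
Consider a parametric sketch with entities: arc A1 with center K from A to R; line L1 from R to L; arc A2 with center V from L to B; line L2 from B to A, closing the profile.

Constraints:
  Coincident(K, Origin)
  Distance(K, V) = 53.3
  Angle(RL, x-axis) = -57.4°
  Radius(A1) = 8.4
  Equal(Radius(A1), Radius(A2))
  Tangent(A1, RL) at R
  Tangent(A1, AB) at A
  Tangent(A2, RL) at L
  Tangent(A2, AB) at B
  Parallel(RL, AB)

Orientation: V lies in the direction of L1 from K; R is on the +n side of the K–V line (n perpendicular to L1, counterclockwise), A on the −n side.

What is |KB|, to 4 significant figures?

53.96

The slot axis is L1's direction at -57.4°, so u = (cos -57.4°, sin -57.4°) = (0.5388, -0.8425) and n = (−sin -57.4°, cos -57.4°) = (0.8425, 0.5388). K is at the origin and V lies 53.3 along u from K, so V = 53.3·u = (28.72, -44.90). Tangency of A1 to both parallel lines with radius 8.4 puts R and A at K ± 8.4·n: R = (7.077, 4.526), A = (-7.077, -4.526). Equal radii place L and B the same way about V: L = V + 8.4·n = (35.79, -40.38), B = V − 8.4·n = (21.64, -49.43). Then |KB| = |B − K| = 53.96.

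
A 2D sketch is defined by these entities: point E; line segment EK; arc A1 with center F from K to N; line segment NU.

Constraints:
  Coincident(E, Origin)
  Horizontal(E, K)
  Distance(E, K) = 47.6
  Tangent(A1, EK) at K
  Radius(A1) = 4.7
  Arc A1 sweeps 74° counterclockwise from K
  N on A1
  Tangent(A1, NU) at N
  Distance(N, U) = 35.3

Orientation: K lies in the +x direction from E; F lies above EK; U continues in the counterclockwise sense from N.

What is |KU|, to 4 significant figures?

39.96

E is at the origin; EK is horizontal with |EK| = 47.6 and K on the +x side, so K = (47.60, 0.000). Since A1 is tangent to EK there, FK ⟂ EK, so F = K + (0, 4.7) = (47.60, 4.700). On A1, K sits at bearing -90° from F; a 74° counterclockwise sweep puts N at bearing -16°, so N = F + 4.7·(cos -16°, sin -16°) = (52.12, 3.405). A1 meets NU tangentially, so FN is at right angles to NU, so NU runs along (−sin -16°, cos -16°); with |NU| = 35.3, U = (61.85, 37.34). Then |KU| = |U − K| = 39.96.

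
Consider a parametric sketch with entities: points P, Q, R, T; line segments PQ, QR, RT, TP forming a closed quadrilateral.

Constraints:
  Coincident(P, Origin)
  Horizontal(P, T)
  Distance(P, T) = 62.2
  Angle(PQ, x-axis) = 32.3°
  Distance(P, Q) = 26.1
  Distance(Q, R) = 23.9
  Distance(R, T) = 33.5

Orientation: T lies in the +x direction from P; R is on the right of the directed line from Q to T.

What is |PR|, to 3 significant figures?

31.1

P is at the origin; PT is horizontal with |PT| = 62.2 and T in +x, so T = (62.2, 0). PQ runs at 32.3° with |PQ| = 26.1, so Q = (22.1, 13.9). R is determined by |QR| = 23.9 and |RT| = 33.5 together: it lies at the intersection of circle(Q, 23.9) and circle(T, 33.5). With |QT| = 42.5, the foot of the radical line on QT is 14.8 from Q and the perpendicular offset is √(23.9² − 14.8²) = 18.8. Taking the right-of-QT solution: R = (29.8, -8.65).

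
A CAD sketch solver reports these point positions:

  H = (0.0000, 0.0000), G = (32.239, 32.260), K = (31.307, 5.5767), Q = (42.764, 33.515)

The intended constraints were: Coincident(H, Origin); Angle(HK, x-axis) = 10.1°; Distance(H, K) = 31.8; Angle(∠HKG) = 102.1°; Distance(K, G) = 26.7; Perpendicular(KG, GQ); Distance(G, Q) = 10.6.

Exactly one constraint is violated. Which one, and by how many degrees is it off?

Perpendicular(KG, GQ) — off by 8.80°.

H = (0.00, 0.00) ✓; HK at 10.10° ✓; |HK| = 31.80 ✓; ∠HKG = 102.1° ✓; |KG| = 26.70 ✓; ∠(KG, GQ) = 81.20° ✗; |GQ| = 10.60 ✓.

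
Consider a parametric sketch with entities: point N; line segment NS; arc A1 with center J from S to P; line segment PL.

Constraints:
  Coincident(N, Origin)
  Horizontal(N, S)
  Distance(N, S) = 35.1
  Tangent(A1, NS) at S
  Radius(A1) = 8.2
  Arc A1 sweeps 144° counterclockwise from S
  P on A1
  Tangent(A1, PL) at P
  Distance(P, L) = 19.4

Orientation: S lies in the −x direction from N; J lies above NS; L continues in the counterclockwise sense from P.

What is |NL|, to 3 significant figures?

52.9

N is at the origin; N and S share the same y with |NS| = 35.1 and S on the −x side, so S = (-35.1, 0.00). A1 meets NS tangentially, so JS is at right angles to NS, so J = S + (0, 8.2) = (-35.1, 8.20). On A1, S sits at bearing -90° from J; a 144° counterclockwise sweep puts P at bearing 54°, so P = J + 8.2·(cos 54°, sin 54°) = (-30.3, 14.8). Since A1 is tangent to PL there, JP ⟂ PL, so PL runs along (−sin 54°, cos 54°); with |PL| = 19.4, L = (-46.0, 26.2). Then |NL| = |L − N| = 52.9.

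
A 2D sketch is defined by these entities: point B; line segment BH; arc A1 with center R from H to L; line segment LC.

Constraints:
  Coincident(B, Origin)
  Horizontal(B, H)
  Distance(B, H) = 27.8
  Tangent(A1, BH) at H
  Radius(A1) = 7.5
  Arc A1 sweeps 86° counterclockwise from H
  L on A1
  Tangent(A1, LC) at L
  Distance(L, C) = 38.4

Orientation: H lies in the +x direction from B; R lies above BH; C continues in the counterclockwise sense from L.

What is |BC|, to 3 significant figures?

59.1

B is at the origin; BH is horizontal with |BH| = 27.8 and H on the +x side, so H = (27.8, 0.00). A1 meets BH tangentially, so RH is at right angles to BH, so R = H + (0, 7.5) = (27.8, 7.50). On A1, H sits at bearing -90° from R; an 86° counterclockwise sweep puts L at bearing -4°, so L = R + 7.5·(cos -4°, sin -4°) = (35.3, 6.98). A1 meets LC tangentially, so RL is at right angles to LC, so LC runs along (−sin -4°, cos -4°); with |LC| = 38.4, C = (38.0, 45.3). Then |BC| = |C − B| = 59.1.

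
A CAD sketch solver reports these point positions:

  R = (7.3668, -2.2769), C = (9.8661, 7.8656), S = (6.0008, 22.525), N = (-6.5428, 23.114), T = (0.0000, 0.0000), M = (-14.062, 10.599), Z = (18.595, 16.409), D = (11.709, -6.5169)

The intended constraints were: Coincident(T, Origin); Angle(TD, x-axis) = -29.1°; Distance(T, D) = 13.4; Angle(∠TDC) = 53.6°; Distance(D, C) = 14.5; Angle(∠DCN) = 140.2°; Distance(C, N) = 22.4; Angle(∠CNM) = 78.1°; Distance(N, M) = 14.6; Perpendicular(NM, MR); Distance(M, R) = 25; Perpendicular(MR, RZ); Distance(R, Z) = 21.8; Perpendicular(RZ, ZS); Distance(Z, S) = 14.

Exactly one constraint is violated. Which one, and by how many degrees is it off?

Perpendicular(RZ, ZS) — off by 5.10°.

T = (0.00, 0.00) ✓; TD at -29.10° ✓; |TD| = 13.40 ✓; ∠TDC = 53.60° ✓; |DC| = 14.50 ✓; ∠DCN = 140.2° ✓; |CN| = 22.40 ✓; ∠CNM = 78.10° ✓; |NM| = 14.60 ✓; ∠(NM, MR) = 90.00° ✓; |MR| = 25.00 ✓; ∠(MR, RZ) = 90.00° ✓; |RZ| = 21.80 ✓; ∠(RZ, ZS) = 95.10° ✗; |ZS| = 14.00 ✓.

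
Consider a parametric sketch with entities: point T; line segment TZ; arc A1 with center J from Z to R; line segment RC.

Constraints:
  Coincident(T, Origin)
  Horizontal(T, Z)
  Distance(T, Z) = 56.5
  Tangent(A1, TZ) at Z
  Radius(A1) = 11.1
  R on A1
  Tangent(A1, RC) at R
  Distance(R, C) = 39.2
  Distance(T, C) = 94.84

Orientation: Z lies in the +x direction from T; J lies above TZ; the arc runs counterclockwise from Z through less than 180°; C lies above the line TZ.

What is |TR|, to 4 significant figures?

66.12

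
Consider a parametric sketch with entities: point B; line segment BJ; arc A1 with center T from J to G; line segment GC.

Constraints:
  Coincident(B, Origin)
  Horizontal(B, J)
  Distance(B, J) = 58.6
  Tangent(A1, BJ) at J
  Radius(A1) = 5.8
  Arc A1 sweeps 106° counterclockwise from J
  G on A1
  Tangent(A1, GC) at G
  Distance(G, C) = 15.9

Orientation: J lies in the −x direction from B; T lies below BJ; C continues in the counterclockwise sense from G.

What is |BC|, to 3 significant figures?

64.0

On A1, J sits at bearing 90° from T; a 106° counterclockwise sweep puts G at bearing 196°, so G = T + 5.8·(cos 196°, sin 196°) = (-64.2, -7.40). The tangent condition forces TG to be normal to GC, so GC runs along (−sin 196°, cos 196°); with |GC| = 15.9, C = (-59.8, -22.7). Then |BC| = |C − B| = 64.0.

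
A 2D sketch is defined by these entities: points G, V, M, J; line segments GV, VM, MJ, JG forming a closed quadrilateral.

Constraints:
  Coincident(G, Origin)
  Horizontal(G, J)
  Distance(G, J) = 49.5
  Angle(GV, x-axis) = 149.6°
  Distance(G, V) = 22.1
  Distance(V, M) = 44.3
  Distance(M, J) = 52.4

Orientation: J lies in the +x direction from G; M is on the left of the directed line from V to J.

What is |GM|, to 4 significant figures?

42.23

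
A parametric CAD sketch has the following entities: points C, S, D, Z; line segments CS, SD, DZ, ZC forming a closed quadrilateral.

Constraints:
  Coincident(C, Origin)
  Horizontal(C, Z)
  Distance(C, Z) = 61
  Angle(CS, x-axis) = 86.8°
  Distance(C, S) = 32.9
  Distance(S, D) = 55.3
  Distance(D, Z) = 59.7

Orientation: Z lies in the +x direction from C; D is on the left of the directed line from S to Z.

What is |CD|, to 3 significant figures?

77.6

Checks: |CZ| = 61.00 ✓; |CS| = 32.90 ✓; |SD| = 55.30 ✓; |DZ| = 59.70 ✓.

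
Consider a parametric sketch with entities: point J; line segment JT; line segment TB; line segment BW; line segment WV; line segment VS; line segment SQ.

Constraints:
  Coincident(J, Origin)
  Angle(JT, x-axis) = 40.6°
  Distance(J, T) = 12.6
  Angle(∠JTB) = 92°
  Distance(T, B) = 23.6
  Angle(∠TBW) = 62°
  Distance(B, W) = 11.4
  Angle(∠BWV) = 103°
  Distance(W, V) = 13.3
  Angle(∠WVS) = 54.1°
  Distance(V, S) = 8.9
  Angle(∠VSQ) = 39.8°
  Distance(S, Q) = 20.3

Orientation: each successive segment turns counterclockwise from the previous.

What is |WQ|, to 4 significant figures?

14.66

∠WVS = 54.1° gives VS at 89.50° from the x-axis; with |VS| = 8.9, S = (1.099, 17.19). ∠VSQ = 39.8° gives SQ at -130.3° from the x-axis; with |SQ| = 20.3, Q = (-12.03, 1.706). Then |WQ| = |Q − W| = 14.66.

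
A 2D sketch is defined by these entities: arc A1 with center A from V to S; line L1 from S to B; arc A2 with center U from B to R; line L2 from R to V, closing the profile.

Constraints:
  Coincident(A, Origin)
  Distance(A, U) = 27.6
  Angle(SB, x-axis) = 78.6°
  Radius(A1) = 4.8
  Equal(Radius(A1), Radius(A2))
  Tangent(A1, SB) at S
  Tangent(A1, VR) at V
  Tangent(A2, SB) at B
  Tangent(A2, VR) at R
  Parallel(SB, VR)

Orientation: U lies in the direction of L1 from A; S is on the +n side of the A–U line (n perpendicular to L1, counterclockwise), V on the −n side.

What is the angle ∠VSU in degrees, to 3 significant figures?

80.1°

The slot axis is L1's direction at 78.6°, so u = (cos 78.6°, sin 78.6°) = (0.198, 0.980) and n = (−sin 78.6°, cos 78.6°) = (-0.980, 0.198). A is at the origin and U lies 27.6 along u from A, so U = 27.6·u = (5.46, 27.1). Tangency of A1 to both parallel lines with radius 4.8 puts S and V at A ± 4.8·n: S = (-4.71, 0.949), V = (4.71, -0.949). Then cos ∠VSU = SV·SU / (|SV||SU|), giving 80.1°.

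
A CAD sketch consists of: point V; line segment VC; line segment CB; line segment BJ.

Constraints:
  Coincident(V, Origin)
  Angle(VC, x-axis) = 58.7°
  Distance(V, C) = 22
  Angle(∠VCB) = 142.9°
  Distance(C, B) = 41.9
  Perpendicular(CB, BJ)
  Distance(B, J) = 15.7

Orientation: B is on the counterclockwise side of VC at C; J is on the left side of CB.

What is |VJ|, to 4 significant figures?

59.50

∠VCB = 142.9°, so CB runs at 58.7° + (180° − 142.9°) = 95.80° from the x-axis; with |CB| = 41.9, B = C + 41.9·(cos 95.80°, sin 95.80°) = (7.195, 60.48). CB ⟂ BJ; with |BJ| = 15.7 on the left of CB, J = B + 15.7·(-0.9949, -0.1011) = (-8.424, 58.90). Then |VJ| = |J − V| = 59.50.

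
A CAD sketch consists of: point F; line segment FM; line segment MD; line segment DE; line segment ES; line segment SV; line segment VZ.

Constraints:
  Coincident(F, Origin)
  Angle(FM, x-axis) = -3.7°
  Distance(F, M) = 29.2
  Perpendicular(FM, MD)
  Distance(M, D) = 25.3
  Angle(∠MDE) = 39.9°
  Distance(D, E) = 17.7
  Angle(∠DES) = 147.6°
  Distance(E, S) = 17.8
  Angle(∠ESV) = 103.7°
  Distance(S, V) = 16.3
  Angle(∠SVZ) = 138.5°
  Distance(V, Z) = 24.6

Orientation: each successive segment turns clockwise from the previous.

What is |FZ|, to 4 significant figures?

53.89

F is at the origin; FM runs at -3.7° with length 29.2, so M = (29.14, -1.884). The perpendicularity gives MD at right angles to FM, so MD runs at -93.70°; with |MD| = 25.3, D = (27.51, -27.13). ∠MDE = 39.9° gives DE at 126.2° from the x-axis; with |DE| = 17.7, E = (17.05, -12.85). ∠DES = 147.6° gives ES at 93.80° from the x-axis; with |ES| = 17.8, S = (15.87, 4.912). ∠ESV = 103.7° gives SV at 17.50° from the x-axis; with |SV| = 16.3, V = (31.42, 9.814). ∠SVZ = 138.5° gives VZ at -24.00° from the x-axis; with |VZ| = 24.6, Z = (53.89, -0.1918). Then |FZ| = |Z − F| = 53.89.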